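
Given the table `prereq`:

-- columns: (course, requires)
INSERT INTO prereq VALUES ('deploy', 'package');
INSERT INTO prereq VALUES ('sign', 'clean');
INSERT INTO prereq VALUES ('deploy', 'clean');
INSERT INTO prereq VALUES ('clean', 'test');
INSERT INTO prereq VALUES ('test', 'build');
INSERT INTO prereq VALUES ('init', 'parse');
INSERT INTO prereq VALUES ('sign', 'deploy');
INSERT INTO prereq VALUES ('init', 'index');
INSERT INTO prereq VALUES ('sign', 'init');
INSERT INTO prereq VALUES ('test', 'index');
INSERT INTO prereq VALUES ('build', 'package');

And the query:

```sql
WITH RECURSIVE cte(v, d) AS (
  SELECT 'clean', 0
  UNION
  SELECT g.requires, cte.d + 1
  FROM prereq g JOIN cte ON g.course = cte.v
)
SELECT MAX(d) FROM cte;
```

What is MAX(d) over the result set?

3

Base: (clean, d=0).
Iteration 1: edges from {clean} -> (test, d=1).
Iteration 2: edges from {test} -> (build, d=2), (index, d=2).
Iteration 3: edges from {build,index} -> (package, d=3).
Iteration 4: no outgoing edges from {package}; recursion stops.
d values: 0, 1, 2, 2, 3; the maximum is 3.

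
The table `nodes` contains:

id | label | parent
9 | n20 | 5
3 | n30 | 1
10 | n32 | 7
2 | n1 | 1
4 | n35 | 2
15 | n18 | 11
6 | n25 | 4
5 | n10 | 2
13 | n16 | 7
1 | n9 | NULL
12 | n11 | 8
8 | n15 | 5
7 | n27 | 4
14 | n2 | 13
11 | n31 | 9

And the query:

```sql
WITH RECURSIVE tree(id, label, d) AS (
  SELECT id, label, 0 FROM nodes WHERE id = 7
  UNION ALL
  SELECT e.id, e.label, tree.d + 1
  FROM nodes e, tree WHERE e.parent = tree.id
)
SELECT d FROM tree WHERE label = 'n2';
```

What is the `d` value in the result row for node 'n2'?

Base: id=7 (n27) at d 0.
Iteration 1: rows with parent in {7} -> n32 (id 10, d 1), n16 (id 13, d 1).
Iteration 2: rows with parent in {10,13} -> n2 (id 14, d 2).
Iteration 3: no rows with parent in {14}; recursion stops.

2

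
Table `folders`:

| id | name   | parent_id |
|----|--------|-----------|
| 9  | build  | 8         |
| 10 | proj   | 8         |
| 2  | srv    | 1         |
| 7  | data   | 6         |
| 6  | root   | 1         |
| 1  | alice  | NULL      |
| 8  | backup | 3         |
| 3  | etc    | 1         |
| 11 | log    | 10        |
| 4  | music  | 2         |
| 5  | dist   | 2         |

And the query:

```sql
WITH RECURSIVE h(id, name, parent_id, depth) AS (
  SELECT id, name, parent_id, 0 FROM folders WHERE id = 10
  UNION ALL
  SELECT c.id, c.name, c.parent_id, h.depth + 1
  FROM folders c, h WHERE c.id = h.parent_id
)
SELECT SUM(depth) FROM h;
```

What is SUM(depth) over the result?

Base: id=10 (proj), parent_id=8, depth 0.
Iteration 1: join on id=8 -> backup (id 8, parent_id=3, depth 1).
Iteration 2: join on id=3 -> etc (id 3, parent_id=1, depth 2).
Iteration 3: join on id=1 -> alice (id 1, parent_id=NULL, depth 3).
Iteration 4: parent_id is NULL; no match; recursion stops.
SUM(depth) = 0 + 1 + 2 + 3 = 6.

6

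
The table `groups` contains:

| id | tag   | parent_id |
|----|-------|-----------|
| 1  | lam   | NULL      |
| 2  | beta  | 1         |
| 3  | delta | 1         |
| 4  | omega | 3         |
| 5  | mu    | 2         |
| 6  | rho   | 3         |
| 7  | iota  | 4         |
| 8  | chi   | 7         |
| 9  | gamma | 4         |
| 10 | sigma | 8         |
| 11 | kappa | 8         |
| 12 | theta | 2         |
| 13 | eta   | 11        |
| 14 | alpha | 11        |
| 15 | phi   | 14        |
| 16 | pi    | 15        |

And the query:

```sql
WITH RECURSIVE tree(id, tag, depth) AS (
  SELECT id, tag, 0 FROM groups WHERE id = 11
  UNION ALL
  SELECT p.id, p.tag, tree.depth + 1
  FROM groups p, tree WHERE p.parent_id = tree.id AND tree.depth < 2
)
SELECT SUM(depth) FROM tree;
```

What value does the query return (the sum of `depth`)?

4

Base: id=11 (kappa) at depth 0.
Iteration 1: rows with parent_id in {11} -> eta (id 13, depth 1), alpha (id 14, depth 1).
Iteration 2: rows with parent_id in {13,14} -> phi (id 15, depth 2).
Iteration 3: depth < 2 fails for all current rows; recursion stops.
SUM(depth) = 0 + 1 + 1 + 2 = 4.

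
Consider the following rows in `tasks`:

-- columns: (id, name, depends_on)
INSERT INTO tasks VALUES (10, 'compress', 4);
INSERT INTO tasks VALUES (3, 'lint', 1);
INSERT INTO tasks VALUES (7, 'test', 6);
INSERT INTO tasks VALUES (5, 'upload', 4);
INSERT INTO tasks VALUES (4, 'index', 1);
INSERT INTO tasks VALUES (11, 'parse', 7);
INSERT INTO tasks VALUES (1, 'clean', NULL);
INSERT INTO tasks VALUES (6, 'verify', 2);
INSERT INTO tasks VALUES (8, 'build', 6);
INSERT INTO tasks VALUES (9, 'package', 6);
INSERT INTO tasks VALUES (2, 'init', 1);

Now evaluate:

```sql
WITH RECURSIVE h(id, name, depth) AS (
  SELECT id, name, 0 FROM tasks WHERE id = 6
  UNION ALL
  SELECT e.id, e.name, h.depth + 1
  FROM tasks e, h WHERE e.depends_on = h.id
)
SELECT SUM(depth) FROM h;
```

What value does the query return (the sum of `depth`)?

Base: id=6 (verify) at depth 0.
Iteration 1: rows with depends_on in {6} -> test (id 7, depth 1), build (id 8, depth 1), package (id 9, depth 1).
Iteration 2: rows with depends_on in {7,8,9} -> parse (id 11, depth 2).
Iteration 3: no rows with depends_on in {11}; recursion stops.
SUM(depth) = 0 + 1 + 1 + 1 + 2 = 5.

5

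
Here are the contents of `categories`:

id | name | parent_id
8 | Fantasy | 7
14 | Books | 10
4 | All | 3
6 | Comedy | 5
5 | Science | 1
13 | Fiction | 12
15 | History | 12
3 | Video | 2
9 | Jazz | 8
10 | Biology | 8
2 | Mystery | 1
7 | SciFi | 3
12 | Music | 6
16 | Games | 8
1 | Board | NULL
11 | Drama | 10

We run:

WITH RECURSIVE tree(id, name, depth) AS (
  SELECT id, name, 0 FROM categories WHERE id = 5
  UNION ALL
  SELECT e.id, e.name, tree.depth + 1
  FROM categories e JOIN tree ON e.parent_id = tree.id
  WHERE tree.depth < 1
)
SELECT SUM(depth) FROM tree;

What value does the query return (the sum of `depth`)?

Base: id=5 (Science) at depth 0.
Iteration 1: rows with parent_id in {5} -> Comedy (id 6, depth 1).
Iteration 2: depth < 1 fails for all current rows; recursion stops.
SUM(depth) = 0 + 1 = 1.

1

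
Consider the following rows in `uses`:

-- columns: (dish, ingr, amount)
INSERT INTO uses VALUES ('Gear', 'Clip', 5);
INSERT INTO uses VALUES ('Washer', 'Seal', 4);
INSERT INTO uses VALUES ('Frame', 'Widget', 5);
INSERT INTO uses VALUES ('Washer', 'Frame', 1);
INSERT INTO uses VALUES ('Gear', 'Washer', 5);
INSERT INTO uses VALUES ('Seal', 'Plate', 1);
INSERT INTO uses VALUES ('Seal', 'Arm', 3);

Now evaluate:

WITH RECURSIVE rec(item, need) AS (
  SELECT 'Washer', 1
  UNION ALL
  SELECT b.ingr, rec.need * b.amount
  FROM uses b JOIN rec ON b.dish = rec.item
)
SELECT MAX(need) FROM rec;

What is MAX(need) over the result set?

12

Base: (Washer, need=1).
Iteration 1: components of {Washer} -> Frame = 1*1 = 1, Seal = 1*4 = 4.
Iteration 2: components of {Frame,Seal} -> Arm = 4*3 = 12, Plate = 4*1 = 4, Widget = 1*5 = 5.
Iteration 3: no further components; recursion stops.
need values: 1, 1, 4, 5, 4, 12; the maximum is 12.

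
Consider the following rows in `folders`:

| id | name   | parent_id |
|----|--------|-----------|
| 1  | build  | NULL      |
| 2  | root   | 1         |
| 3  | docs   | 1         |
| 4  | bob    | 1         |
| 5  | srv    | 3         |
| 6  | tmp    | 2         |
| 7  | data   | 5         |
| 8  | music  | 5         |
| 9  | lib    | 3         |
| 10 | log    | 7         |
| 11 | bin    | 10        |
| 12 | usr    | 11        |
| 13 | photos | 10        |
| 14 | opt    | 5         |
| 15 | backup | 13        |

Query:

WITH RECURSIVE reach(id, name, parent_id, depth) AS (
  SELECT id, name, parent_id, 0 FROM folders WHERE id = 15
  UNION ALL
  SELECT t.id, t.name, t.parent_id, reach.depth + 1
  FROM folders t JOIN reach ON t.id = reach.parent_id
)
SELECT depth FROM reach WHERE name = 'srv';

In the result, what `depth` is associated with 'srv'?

Base: id=15 (backup), parent_id=13, depth 0.
Iteration 1: join on id=13 -> photos (id 13, parent_id=10, depth 1).
Iteration 2: join on id=10 -> log (id 10, parent_id=7, depth 2).
Iteration 3: join on id=7 -> data (id 7, parent_id=5, depth 3).
Iteration 4: join on id=5 -> srv (id 5, parent_id=3, depth 4).
Iteration 5: join on id=3 -> docs (id 3, parent_id=1, depth 5).
Iteration 6: join on id=1 -> build (id 1, parent_id=NULL, depth 6).
Iteration 7: parent_id is NULL; no match; recursion stops.

4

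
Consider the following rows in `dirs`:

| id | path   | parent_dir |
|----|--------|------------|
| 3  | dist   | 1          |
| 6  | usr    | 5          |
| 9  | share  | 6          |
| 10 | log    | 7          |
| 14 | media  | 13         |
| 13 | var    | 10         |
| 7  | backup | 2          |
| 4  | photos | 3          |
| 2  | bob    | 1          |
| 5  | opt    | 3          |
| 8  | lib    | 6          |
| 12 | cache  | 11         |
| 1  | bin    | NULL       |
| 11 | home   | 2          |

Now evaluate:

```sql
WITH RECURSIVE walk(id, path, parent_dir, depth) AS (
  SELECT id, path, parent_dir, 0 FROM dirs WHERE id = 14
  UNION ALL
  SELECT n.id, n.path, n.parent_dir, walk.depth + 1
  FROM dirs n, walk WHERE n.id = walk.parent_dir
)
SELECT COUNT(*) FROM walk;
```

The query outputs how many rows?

6

Base: id=14 (media), parent_dir=13, depth 0.
Iteration 1: join on id=13 -> var (id 13, parent_dir=10, depth 1).
Iteration 2: join on id=10 -> log (id 10, parent_dir=7, depth 2).
Iteration 3: join on id=7 -> backup (id 7, parent_dir=2, depth 3).
Iteration 4: join on id=2 -> bob (id 2, parent_dir=1, depth 4).
Iteration 5: join on id=1 -> bin (id 1, parent_dir=NULL, depth 5).
Iteration 6: parent_dir is NULL; no match; recursion stops.
Total rows emitted: 6.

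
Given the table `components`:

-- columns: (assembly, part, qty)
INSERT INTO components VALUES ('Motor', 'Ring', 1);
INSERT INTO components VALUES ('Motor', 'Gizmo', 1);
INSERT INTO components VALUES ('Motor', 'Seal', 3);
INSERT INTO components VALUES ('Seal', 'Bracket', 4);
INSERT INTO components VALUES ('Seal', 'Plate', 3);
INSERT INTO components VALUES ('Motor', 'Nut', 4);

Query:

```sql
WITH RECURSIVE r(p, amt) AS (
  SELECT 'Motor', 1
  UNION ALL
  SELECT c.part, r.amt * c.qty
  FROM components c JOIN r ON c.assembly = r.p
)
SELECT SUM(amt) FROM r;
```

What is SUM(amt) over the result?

Base: (Motor, amt=1).
Iteration 1: components of {Motor} -> Gizmo = 1*1 = 1, Nut = 1*4 = 4, Ring = 1*1 = 1, Seal = 1*3 = 3.
Iteration 2: components of {Gizmo,Nut,Ring,Seal} -> Bracket = 3*4 = 12, Plate = 3*3 = 9.
Iteration 3: no further components; recursion stops.
SUM(amt) = 1 + 1 + 1 + 3 + 4 + 12 + 9 = 31.

31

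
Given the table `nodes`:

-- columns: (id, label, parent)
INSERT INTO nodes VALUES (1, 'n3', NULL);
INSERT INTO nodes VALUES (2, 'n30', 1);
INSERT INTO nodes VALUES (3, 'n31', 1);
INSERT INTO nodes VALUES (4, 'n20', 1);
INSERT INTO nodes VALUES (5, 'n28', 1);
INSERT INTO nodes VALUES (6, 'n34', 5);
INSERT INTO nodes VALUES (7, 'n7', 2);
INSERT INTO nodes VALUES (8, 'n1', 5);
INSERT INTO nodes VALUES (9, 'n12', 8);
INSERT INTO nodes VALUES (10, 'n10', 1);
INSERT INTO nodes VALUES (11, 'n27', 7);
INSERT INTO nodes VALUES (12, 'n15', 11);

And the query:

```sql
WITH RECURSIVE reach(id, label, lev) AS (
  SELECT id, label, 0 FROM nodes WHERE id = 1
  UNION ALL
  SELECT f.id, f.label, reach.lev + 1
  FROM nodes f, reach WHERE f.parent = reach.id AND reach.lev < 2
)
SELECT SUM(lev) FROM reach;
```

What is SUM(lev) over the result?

11

Base: id=1 (n3) at lev 0.
Iteration 1: rows with parent in {1} -> n30 (id 2, lev 1), n31 (id 3, lev 1), n20 (id 4, lev 1), n28 (id 5, lev 1), n10 (id 10, lev 1).
Iteration 2: rows with parent in {2,3,4,5,10} -> n34 (id 6, lev 2), n7 (id 7, lev 2), n1 (id 8, lev 2).
Iteration 3: lev < 2 fails for all current rows; recursion stops.
SUM(lev) = 0 + 1 + 1 + 1 + 1 + 1 + 2 + 2 + 2 = 11.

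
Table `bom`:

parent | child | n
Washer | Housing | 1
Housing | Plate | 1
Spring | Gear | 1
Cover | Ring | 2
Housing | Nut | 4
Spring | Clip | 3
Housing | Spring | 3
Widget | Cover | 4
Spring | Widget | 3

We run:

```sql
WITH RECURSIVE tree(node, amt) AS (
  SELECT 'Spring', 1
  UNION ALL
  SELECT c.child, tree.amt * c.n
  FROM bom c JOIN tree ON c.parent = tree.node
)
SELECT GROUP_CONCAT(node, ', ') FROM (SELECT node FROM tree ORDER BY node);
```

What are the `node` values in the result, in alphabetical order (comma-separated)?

Base: (Spring, amt=1).
Iteration 1: components of {Spring} -> Clip = 1*3 = 3, Gear = 1*1 = 1, Widget = 1*3 = 3.
Iteration 2: components of {Clip,Gear,Widget} -> Cover = 3*4 = 12.
Iteration 3: components of {Cover} -> Ring = 12*2 = 24.
Iteration 4: no further components; recursion stops.

Clip, Cover, Gear, Ring, Spring, Widget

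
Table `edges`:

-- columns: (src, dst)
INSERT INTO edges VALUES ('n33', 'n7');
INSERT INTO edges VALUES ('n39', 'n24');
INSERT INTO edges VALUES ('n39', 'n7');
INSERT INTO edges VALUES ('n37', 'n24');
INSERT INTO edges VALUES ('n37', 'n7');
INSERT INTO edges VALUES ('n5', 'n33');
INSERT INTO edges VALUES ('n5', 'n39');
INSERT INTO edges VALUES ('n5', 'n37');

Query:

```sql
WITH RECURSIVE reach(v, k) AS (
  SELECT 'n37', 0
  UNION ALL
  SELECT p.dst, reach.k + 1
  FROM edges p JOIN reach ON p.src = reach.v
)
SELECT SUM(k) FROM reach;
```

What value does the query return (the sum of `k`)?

2

Base: (n37, k=0).
Iteration 1: edges from {n37} -> (n24, k=1), (n7, k=1).
Iteration 2: no outgoing edges from {n24,n7}; recursion stops.
SUM(k) = 0 + 1 + 1 = 2.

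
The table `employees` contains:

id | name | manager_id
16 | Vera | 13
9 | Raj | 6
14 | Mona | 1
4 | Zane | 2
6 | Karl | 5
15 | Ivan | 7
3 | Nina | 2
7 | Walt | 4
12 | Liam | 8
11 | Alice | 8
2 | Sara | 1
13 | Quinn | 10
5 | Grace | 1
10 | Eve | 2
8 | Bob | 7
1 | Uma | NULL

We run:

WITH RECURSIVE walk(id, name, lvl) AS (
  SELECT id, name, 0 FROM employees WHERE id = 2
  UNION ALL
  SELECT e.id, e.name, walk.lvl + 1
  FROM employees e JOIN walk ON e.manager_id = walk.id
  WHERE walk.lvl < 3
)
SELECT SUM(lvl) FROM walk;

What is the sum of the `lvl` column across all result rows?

Base: id=2 (Sara) at lvl 0.
Iteration 1: rows with manager_id in {2} -> Nina (id 3, lvl 1), Zane (id 4, lvl 1), Eve (id 10, lvl 1).
Iteration 2: rows with manager_id in {3,4,10} -> Walt (id 7, lvl 2), Quinn (id 13, lvl 2).
Iteration 3: rows with manager_id in {7,13} -> Bob (id 8, lvl 3), Ivan (id 15, lvl 3), Vera (id 16, lvl 3).
Iteration 4: lvl < 3 fails for all current rows; recursion stops.
SUM(lvl) = 0 + 1 + 1 + 1 + 2 + 2 + 3 + 3 + 3 = 16.

16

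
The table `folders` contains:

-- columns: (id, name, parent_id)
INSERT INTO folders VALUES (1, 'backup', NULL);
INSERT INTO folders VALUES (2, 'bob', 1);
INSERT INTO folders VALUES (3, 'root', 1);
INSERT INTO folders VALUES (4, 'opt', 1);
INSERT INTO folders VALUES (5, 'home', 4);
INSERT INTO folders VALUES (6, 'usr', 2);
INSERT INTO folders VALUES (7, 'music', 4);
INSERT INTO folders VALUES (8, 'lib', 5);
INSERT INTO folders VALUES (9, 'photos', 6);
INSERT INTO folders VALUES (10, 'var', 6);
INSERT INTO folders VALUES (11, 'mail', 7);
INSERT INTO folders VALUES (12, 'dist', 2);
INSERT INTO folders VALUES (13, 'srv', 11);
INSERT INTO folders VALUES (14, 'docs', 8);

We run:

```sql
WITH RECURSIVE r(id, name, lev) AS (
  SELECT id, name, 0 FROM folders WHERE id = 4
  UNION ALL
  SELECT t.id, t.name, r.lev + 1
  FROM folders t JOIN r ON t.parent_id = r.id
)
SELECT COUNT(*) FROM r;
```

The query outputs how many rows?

Base: id=4 (opt) at lev 0.
Iteration 1: rows with parent_id in {4} -> home (id 5, lev 1), music (id 7, lev 1).
Iteration 2: rows with parent_id in {5,7} -> lib (id 8, lev 2), mail (id 11, lev 2).
Iteration 3: rows with parent_id in {8,11} -> srv (id 13, lev 3), docs (id 14, lev 3).
Iteration 4: no rows with parent_id in {13,14}; recursion stops.
Total rows emitted: 7.

7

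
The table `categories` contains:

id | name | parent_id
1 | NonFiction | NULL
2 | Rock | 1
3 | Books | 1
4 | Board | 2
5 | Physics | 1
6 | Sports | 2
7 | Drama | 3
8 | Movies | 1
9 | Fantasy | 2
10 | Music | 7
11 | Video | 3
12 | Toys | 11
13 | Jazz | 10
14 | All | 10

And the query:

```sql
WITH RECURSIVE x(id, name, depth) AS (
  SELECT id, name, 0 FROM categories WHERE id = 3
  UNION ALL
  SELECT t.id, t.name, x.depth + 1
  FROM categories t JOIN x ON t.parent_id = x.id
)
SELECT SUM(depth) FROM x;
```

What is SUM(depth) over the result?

Base: id=3 (Books) at depth 0.
Iteration 1: rows with parent_id in {3} -> Drama (id 7, depth 1), Video (id 11, depth 1).
Iteration 2: rows with parent_id in {7,11} -> Music (id 10, depth 2), Toys (id 12, depth 2).
Iteration 3: rows with parent_id in {10,12} -> Jazz (id 13, depth 3), All (id 14, depth 3).
Iteration 4: no rows with parent_id in {13,14}; recursion stops.
SUM(depth) = 0 + 1 + 1 + 2 + 2 + 3 + 3 = 12.

12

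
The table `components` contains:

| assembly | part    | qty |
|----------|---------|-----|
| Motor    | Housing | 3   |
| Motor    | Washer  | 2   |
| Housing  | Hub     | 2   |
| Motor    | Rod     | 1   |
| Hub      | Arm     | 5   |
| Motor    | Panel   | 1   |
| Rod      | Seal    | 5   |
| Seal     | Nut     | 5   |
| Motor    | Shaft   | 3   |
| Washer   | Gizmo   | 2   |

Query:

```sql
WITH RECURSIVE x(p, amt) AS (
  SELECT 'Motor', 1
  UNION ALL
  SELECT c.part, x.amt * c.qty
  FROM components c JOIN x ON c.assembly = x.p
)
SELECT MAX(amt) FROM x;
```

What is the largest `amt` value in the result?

Base: (Motor, amt=1).
Iteration 1: components of {Motor} -> Housing = 1*3 = 3, Panel = 1*1 = 1, Rod = 1*1 = 1, Shaft = 1*3 = 3, Washer = 1*2 = 2.
Iteration 2: components of {Housing,Panel,Rod,Shaft,Washer} -> Gizmo = 2*2 = 4, Hub = 3*2 = 6, Seal = 1*5 = 5.
Iteration 3: components of {Gizmo,Hub,Seal} -> Arm = 6*5 = 30, Nut = 5*5 = 25.
Iteration 4: no further components; recursion stops.
amt values: 1, 3, 2, 1, 1, 3, 6, 4, 5, 30, 25; the maximum is 30.

30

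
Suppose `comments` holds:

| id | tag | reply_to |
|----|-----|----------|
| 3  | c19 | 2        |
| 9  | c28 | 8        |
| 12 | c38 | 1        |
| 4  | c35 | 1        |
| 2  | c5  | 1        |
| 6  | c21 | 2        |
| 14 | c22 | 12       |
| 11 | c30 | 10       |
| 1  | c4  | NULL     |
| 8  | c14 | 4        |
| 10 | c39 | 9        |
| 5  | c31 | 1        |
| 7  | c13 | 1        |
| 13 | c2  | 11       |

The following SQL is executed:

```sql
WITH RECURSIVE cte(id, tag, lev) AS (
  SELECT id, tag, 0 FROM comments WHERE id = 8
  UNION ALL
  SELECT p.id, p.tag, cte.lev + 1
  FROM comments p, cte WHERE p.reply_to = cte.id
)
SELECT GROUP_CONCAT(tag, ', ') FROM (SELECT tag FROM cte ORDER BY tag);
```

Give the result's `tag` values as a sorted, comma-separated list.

Base: id=8 (c14) at lev 0.
Iteration 1: rows with reply_to in {8} -> c28 (id 9, lev 1).
Iteration 2: rows with reply_to in {9} -> c39 (id 10, lev 2).
Iteration 3: rows with reply_to in {10} -> c30 (id 11, lev 3).
Iteration 4: rows with reply_to in {11} -> c2 (id 13, lev 4).
Iteration 5: no rows with reply_to in {13}; recursion stops.

c14, c2, c28, c30, c39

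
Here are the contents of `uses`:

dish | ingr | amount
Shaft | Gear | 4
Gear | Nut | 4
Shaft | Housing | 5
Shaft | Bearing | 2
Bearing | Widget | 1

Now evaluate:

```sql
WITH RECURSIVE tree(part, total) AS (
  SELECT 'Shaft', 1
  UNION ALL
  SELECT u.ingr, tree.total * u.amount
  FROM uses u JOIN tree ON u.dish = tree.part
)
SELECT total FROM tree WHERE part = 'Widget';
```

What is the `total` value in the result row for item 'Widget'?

2

Base: (Shaft, total=1).
Iteration 1: components of {Shaft} -> Bearing = 1*2 = 2, Gear = 1*4 = 4, Housing = 1*5 = 5.
Iteration 2: components of {Bearing,Gear,Housing} -> Nut = 4*4 = 16, Widget = 2*1 = 2.
Iteration 3: no further components; recursion stops.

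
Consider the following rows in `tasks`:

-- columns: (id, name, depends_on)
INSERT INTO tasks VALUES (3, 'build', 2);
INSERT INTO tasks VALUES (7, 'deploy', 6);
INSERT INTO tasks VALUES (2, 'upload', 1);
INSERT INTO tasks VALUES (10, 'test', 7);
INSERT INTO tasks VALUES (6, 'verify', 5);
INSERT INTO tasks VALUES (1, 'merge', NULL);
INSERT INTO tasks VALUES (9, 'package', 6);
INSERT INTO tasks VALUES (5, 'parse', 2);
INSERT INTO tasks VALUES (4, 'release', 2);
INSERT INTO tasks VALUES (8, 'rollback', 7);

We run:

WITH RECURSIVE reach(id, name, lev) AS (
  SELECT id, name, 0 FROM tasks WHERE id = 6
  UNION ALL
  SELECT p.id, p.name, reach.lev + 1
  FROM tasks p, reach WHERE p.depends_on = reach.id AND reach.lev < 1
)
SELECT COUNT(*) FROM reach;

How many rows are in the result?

3

Base: id=6 (verify) at lev 0.
Iteration 1: rows with depends_on in {6} -> deploy (id 7, lev 1), package (id 9, lev 1).
Iteration 2: lev < 1 fails for all current rows; recursion stops.
Total rows emitted: 3.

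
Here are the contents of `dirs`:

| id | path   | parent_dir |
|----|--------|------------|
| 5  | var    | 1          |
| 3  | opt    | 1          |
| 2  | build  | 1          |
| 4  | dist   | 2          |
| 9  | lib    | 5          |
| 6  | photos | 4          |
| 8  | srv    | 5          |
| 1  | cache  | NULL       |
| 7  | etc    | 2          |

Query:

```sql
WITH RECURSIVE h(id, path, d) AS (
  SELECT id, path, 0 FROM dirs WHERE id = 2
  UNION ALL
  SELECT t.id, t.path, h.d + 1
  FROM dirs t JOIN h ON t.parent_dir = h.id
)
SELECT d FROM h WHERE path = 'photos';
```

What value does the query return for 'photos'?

2

Base: id=2 (build) at d 0.
Iteration 1: rows with parent_dir in {2} -> dist (id 4, d 1), etc (id 7, d 1).
Iteration 2: rows with parent_dir in {4,7} -> photos (id 6, d 2).
Iteration 3: no rows with parent_dir in {6}; recursion stops.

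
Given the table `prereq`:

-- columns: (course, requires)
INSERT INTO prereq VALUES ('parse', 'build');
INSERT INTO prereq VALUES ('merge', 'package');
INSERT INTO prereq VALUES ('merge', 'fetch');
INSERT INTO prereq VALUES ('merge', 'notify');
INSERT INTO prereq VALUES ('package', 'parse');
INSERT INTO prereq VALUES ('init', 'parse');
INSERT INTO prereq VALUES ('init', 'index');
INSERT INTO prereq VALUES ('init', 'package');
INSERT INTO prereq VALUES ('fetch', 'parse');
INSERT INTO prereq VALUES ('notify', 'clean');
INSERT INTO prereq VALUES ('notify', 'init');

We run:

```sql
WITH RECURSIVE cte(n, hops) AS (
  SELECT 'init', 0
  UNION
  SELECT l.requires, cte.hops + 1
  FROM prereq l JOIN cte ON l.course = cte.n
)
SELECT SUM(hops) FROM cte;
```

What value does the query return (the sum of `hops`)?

10

Base: (init, hops=0).
Iteration 1: edges from {init} -> (index, hops=1), (package, hops=1), (parse, hops=1).
Iteration 2: edges from {index,package,parse} -> (build, hops=2), (parse, hops=2).
Iteration 3: edges from {build,parse} -> (build, hops=3).
Iteration 4: no outgoing edges from {build}; recursion stops.
SUM(hops) = 0 + 1 + 1 + 1 + 2 + 2 + 3 = 10.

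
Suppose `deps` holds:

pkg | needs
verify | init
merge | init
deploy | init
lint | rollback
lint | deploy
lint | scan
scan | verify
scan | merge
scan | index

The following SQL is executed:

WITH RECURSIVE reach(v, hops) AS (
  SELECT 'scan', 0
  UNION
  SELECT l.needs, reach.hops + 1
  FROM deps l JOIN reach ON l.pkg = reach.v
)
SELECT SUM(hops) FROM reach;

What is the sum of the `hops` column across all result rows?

Base: (scan, hops=0).
Iteration 1: edges from {scan} -> (index, hops=1), (merge, hops=1), (verify, hops=1).
Iteration 2: edges from {index,merge,verify} -> (init, hops=2). [UNION drops 1 duplicate row(s)]
Iteration 3: no outgoing edges from {init}; recursion stops.
SUM(hops) = 0 + 1 + 1 + 1 + 2 = 5.

5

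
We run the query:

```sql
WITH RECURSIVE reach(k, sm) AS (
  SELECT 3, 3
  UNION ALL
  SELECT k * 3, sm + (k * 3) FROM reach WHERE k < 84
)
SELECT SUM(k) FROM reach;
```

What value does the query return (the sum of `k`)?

363

Base: k=3, sm=3.
Iteration 1: 3 < 84 holds -> k = 3 * 3 = 9, sm = 3 + 9 = 12.
Iteration 2: 9 < 84 holds -> k = 9 * 3 = 27, sm = 12 + 27 = 39.
Iteration 3: 27 < 84 holds -> k = 27 * 3 = 81, sm = 39 + 81 = 120.
Iteration 4: 81 < 84 holds -> k = 81 * 3 = 243, sm = 120 + 243 = 363.
Iteration 5: 243 < 84 fails; recursion stops.
SUM(k) = 3 + 9 + 27 + 81 + 243 = 363.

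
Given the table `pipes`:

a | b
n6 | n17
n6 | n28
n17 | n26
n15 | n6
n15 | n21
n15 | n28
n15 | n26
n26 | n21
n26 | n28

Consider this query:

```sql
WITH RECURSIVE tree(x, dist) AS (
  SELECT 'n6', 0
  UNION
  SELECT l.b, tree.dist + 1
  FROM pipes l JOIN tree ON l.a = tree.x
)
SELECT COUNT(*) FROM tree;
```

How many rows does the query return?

6

Base: (n6, dist=0).
Iteration 1: edges from {n6} -> (n17, dist=1), (n28, dist=1).
Iteration 2: edges from {n17,n28} -> (n26, dist=2).
Iteration 3: edges from {n26} -> (n21, dist=3), (n28, dist=3).
Iteration 4: no outgoing edges from {n21,n28}; recursion stops.
Total rows emitted: 6.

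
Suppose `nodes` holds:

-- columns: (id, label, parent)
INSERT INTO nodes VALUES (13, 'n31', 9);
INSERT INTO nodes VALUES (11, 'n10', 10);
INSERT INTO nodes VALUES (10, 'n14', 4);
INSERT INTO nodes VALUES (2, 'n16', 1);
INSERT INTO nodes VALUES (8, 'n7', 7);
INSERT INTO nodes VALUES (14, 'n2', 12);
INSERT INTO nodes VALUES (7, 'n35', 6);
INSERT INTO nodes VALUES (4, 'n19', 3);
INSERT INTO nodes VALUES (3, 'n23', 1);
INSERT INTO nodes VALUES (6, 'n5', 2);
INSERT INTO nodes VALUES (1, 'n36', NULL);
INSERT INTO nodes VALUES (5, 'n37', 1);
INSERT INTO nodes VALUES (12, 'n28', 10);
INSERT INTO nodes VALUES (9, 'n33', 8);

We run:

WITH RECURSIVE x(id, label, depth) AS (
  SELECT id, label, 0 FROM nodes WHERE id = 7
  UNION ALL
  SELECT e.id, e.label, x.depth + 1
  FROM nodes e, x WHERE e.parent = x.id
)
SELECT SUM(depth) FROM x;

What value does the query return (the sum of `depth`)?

Base: id=7 (n35) at depth 0.
Iteration 1: rows with parent in {7} -> n7 (id 8, depth 1).
Iteration 2: rows with parent in {8} -> n33 (id 9, depth 2).
Iteration 3: rows with parent in {9} -> n31 (id 13, depth 3).
Iteration 4: no rows with parent in {13}; recursion stops.
SUM(depth) = 0 + 1 + 2 + 3 = 6.

6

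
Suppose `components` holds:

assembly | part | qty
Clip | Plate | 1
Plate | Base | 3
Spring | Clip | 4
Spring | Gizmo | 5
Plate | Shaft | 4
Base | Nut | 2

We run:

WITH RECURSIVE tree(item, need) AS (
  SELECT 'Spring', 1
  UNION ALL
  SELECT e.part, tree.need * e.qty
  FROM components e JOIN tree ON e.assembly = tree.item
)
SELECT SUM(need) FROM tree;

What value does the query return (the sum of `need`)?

Base: (Spring, need=1).
Iteration 1: components of {Spring} -> Clip = 1*4 = 4, Gizmo = 1*5 = 5.
Iteration 2: components of {Clip,Gizmo} -> Plate = 4*1 = 4.
Iteration 3: components of {Plate} -> Base = 4*3 = 12, Shaft = 4*4 = 16.
Iteration 4: components of {Base,Shaft} -> Nut = 12*2 = 24.
Iteration 5: no further components; recursion stops.
SUM(need) = 1 + 4 + 5 + 4 + 12 + 16 + 24 = 66.

66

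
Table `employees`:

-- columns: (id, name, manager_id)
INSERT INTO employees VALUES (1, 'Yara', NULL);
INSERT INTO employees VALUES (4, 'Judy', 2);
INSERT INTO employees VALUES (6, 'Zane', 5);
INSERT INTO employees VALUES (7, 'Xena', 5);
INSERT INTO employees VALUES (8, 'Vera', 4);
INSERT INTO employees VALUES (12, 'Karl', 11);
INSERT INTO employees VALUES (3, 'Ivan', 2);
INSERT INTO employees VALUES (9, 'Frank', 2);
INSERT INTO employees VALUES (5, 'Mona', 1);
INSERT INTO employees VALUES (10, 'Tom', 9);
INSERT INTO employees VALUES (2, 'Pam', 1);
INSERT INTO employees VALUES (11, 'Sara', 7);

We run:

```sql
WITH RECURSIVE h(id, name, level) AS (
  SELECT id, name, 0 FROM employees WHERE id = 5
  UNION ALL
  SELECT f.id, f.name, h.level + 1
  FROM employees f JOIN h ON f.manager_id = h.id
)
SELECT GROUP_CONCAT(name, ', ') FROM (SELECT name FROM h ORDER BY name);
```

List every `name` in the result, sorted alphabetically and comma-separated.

Karl, Mona, Sara, Xena, Zane

Base: id=5 (Mona) at level 0.
Iteration 1: rows with manager_id in {5} -> Zane (id 6, level 1), Xena (id 7, level 1).
Iteration 2: rows with manager_id in {6,7} -> Sara (id 11, level 2).
Iteration 3: rows with manager_id in {11} -> Karl (id 12, level 3).
Iteration 4: no rows with manager_id in {12}; recursion stops.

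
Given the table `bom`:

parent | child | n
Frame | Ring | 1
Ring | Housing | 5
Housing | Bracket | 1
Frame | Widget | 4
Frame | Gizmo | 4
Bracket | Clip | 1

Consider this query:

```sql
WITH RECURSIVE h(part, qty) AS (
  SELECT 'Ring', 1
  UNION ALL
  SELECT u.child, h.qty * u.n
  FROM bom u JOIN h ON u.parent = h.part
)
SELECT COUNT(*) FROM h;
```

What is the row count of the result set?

Base: (Ring, qty=1).
Iteration 1: components of {Ring} -> Housing = 1*5 = 5.
Iteration 2: components of {Housing} -> Bracket = 5*1 = 5.
Iteration 3: components of {Bracket} -> Clip = 5*1 = 5.
Iteration 4: no further components; recursion stops.
Total rows emitted: 4.

4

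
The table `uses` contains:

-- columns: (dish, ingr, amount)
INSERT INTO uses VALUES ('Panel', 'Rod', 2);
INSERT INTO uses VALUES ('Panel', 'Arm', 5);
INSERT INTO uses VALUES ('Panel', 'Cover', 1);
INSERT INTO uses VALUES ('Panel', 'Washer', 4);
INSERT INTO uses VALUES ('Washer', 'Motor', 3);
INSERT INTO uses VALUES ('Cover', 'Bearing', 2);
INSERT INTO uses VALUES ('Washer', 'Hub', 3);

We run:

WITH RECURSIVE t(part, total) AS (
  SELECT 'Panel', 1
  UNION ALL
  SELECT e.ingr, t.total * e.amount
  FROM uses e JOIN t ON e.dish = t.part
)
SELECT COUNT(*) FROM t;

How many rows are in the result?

Base: (Panel, total=1).
Iteration 1: components of {Panel} -> Arm = 1*5 = 5, Cover = 1*1 = 1, Rod = 1*2 = 2, Washer = 1*4 = 4.
Iteration 2: components of {Arm,Cover,Rod,Washer} -> Bearing = 1*2 = 2, Hub = 4*3 = 12, Motor = 4*3 = 12.
Iteration 3: no further components; recursion stops.
Total rows emitted: 8.

8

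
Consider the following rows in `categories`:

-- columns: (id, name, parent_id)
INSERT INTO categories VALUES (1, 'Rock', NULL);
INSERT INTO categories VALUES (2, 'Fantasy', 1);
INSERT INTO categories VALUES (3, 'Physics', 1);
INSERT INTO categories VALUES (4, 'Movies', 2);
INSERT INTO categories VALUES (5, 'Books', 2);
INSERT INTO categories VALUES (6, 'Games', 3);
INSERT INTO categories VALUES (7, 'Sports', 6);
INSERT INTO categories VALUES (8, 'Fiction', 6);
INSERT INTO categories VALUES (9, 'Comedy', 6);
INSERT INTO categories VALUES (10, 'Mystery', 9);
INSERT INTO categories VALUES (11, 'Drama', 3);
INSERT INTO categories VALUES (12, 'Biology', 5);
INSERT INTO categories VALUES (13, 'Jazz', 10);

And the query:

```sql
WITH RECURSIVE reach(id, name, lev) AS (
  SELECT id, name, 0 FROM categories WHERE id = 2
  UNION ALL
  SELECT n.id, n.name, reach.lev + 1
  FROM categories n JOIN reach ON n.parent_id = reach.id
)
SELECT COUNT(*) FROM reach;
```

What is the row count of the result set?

4

Base: id=2 (Fantasy) at lev 0.
Iteration 1: rows with parent_id in {2} -> Movies (id 4, lev 1), Books (id 5, lev 1).
Iteration 2: rows with parent_id in {4,5} -> Biology (id 12, lev 2).
Iteration 3: no rows with parent_id in {12}; recursion stops.
Total rows emitted: 4.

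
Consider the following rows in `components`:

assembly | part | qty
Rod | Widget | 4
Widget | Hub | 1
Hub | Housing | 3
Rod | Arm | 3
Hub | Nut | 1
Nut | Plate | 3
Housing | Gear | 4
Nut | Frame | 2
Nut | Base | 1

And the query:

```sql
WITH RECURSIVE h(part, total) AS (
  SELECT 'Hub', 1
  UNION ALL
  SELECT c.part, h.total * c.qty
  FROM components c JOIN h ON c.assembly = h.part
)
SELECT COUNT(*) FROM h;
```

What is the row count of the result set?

7

Base: (Hub, total=1).
Iteration 1: components of {Hub} -> Housing = 1*3 = 3, Nut = 1*1 = 1.
Iteration 2: components of {Housing,Nut} -> Base = 1*1 = 1, Frame = 1*2 = 2, Gear = 3*4 = 12, Plate = 1*3 = 3.
Iteration 3: no further components; recursion stops.
Total rows emitted: 7.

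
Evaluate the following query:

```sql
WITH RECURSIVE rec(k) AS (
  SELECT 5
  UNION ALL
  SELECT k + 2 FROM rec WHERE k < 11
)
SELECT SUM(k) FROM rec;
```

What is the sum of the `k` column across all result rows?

Base: k=5.
Iteration 1: 5 < 11 holds -> k = 5 + 2 = 7.
Iteration 2: 7 < 11 holds -> k = 7 + 2 = 9.
Iteration 3: 9 < 11 holds -> k = 9 + 2 = 11.
Iteration 4: 11 < 11 fails; recursion stops.
SUM(k) = 5 + 7 + 9 + 11 = 32.

32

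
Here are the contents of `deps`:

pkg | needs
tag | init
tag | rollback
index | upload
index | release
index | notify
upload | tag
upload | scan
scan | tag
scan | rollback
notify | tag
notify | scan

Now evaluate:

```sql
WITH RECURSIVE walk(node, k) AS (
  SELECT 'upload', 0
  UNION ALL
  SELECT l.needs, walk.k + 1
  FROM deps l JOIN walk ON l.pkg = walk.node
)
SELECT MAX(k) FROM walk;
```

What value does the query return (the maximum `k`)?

Base: (upload, k=0).
Iteration 1: edges from {upload} -> (scan, k=1), (tag, k=1).
Iteration 2: edges from {scan,tag} -> (init, k=2), (rollback, k=2) x2, (tag, k=2). [UNION ALL keeps all 4 new rows, including repeats]
Iteration 3: edges from {init,rollback,tag} -> (init, k=3), (rollback, k=3).
Iteration 4: no outgoing edges from {init,rollback}; recursion stops.
k values: 0, 1, 1, 2, 2, 2, 2, 3, 3; the maximum is 3.

3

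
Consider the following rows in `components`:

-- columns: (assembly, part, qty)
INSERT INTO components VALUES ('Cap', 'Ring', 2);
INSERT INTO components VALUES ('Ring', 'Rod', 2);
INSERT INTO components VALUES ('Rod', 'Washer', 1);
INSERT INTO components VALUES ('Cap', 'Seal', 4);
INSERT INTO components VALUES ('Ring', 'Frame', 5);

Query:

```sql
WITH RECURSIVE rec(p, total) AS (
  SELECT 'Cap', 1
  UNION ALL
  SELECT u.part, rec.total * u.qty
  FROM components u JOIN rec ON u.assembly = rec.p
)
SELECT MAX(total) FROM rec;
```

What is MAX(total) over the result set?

Base: (Cap, total=1).
Iteration 1: components of {Cap} -> Ring = 1*2 = 2, Seal = 1*4 = 4.
Iteration 2: components of {Ring,Seal} -> Frame = 2*5 = 10, Rod = 2*2 = 4.
Iteration 3: components of {Frame,Rod} -> Washer = 4*1 = 4.
Iteration 4: no further components; recursion stops.
total values: 1, 2, 4, 4, 10, 4; the maximum is 10.

10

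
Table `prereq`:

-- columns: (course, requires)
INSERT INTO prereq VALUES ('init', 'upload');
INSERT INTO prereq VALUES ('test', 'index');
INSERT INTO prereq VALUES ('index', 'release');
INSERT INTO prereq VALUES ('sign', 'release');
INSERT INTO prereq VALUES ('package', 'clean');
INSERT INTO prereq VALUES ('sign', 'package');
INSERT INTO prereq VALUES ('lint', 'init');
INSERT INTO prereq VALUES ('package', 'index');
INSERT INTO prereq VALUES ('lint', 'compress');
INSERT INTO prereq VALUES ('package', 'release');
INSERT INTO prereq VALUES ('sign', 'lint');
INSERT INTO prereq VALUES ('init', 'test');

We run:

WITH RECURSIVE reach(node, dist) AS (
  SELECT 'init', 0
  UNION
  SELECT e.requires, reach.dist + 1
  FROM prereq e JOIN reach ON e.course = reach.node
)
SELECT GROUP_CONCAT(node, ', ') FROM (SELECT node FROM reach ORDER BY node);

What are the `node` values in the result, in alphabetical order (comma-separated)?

Base: (init, dist=0).
Iteration 1: edges from {init} -> (test, dist=1), (upload, dist=1).
Iteration 2: edges from {test,upload} -> (index, dist=2).
Iteration 3: edges from {index} -> (release, dist=3).
Iteration 4: no outgoing edges from {release}; recursion stops.

index, init, release, test, upload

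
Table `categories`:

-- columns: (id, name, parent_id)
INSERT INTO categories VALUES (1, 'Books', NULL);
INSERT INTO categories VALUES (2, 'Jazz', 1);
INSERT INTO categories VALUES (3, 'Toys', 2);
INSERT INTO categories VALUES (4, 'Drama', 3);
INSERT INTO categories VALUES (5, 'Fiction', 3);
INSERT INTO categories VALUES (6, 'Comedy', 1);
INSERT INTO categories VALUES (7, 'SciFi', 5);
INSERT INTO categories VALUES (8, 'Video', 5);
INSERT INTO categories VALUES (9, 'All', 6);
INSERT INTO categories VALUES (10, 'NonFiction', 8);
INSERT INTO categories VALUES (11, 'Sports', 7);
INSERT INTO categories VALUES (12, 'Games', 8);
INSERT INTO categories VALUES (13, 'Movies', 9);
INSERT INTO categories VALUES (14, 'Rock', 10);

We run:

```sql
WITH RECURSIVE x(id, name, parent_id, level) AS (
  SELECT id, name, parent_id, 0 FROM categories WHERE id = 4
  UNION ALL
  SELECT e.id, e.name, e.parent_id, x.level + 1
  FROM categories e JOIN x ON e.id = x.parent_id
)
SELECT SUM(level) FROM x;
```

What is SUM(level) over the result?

Base: id=4 (Drama), parent_id=3, level 0.
Iteration 1: join on id=3 -> Toys (id 3, parent_id=2, level 1).
Iteration 2: join on id=2 -> Jazz (id 2, parent_id=1, level 2).
Iteration 3: join on id=1 -> Books (id 1, parent_id=NULL, level 3).
Iteration 4: parent_id is NULL; no match; recursion stops.
SUM(level) = 0 + 1 + 2 + 3 = 6.

6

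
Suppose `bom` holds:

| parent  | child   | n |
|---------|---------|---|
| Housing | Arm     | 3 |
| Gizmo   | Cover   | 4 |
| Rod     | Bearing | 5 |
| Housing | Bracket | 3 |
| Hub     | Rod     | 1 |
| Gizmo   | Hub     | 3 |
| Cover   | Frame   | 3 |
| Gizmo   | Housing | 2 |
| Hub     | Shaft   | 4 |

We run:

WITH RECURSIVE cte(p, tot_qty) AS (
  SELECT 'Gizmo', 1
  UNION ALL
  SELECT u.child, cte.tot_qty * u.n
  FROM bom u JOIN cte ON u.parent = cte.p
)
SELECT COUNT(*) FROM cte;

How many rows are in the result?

Base: (Gizmo, tot_qty=1).
Iteration 1: components of {Gizmo} -> Cover = 1*4 = 4, Housing = 1*2 = 2, Hub = 1*3 = 3.
Iteration 2: components of {Cover,Housing,Hub} -> Arm = 2*3 = 6, Bracket = 2*3 = 6, Frame = 4*3 = 12, Rod = 3*1 = 3, Shaft = 3*4 = 12.
Iteration 3: components of {Arm,Bracket,Frame,Rod,Shaft} -> Bearing = 3*5 = 15.
Iteration 4: no further components; recursion stops.
Total rows emitted: 10.

10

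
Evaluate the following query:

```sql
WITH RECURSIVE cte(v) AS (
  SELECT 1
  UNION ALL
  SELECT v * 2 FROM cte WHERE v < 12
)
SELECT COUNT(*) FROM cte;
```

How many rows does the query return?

5

Base: v=1.
Iteration 1: 1 < 12 holds -> v = 1 * 2 = 2.
Iteration 2: 2 < 12 holds -> v = 2 * 2 = 4.
Iteration 3: 4 < 12 holds -> v = 4 * 2 = 8.
Iteration 4: 8 < 12 holds -> v = 8 * 2 = 16.
Iteration 5: 16 < 12 fails; recursion stops.
Total rows emitted: 5.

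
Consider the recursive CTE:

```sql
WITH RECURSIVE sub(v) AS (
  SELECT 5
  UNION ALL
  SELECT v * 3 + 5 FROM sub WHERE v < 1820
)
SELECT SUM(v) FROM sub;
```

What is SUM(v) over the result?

Base: v=5.
Iteration 1: 5 < 1820 holds -> v = 5 * 3 + 5 = 20.
Iteration 2: 20 < 1820 holds -> v = 20 * 3 + 5 = 65.
Iteration 3: 65 < 1820 holds -> v = 65 * 3 + 5 = 200.
Iteration 4: 200 < 1820 holds -> v = 200 * 3 + 5 = 605.
Iteration 5: 605 < 1820 holds -> v = 605 * 3 + 5 = 1820.
Iteration 6: 1820 < 1820 fails; recursion stops.
SUM(v) = 5 + 20 + 65 + 200 + 605 + 1820 = 2715.

2715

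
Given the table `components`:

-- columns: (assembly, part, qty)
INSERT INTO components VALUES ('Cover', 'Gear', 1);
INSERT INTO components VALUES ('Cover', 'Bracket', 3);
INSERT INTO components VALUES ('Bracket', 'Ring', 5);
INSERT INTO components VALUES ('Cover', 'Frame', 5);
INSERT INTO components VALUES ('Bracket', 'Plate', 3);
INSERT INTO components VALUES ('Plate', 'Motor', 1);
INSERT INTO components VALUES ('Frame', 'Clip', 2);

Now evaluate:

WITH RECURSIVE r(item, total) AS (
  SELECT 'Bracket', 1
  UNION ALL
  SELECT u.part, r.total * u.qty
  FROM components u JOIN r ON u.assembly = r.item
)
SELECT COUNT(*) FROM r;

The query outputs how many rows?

Base: (Bracket, total=1).
Iteration 1: components of {Bracket} -> Plate = 1*3 = 3, Ring = 1*5 = 5.
Iteration 2: components of {Plate,Ring} -> Motor = 3*1 = 3.
Iteration 3: no further components; recursion stops.
Total rows emitted: 4.

4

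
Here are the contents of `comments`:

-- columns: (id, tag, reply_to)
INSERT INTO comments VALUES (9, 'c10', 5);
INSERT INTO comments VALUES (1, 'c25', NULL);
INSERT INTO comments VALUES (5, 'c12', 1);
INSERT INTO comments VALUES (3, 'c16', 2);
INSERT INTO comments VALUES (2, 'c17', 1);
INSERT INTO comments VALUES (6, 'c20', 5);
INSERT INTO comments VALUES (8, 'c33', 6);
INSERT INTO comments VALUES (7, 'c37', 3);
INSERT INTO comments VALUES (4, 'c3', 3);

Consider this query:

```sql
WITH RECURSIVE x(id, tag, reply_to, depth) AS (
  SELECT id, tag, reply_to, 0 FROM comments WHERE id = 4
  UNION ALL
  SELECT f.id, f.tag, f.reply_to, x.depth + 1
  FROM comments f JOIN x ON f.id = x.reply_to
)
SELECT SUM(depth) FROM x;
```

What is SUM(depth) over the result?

Base: id=4 (c3), reply_to=3, depth 0.
Iteration 1: join on id=3 -> c16 (id 3, reply_to=2, depth 1).
Iteration 2: join on id=2 -> c17 (id 2, reply_to=1, depth 2).
Iteration 3: join on id=1 -> c25 (id 1, reply_to=NULL, depth 3).
Iteration 4: reply_to is NULL; no match; recursion stops.
SUM(depth) = 0 + 1 + 2 + 3 = 6.

6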